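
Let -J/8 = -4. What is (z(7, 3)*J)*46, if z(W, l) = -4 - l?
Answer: -10304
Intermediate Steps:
J = 32 (J = -8*(-4) = 32)
(z(7, 3)*J)*46 = ((-4 - 1*3)*32)*46 = ((-4 - 3)*32)*46 = -7*32*46 = -224*46 = -10304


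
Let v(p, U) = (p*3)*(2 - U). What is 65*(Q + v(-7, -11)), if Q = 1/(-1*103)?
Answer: -1827800/103 ≈ -17746.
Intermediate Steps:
v(p, U) = 3*p*(2 - U) (v(p, U) = (3*p)*(2 - U) = 3*p*(2 - U))
Q = -1/103 (Q = 1/(-103) = -1/103 ≈ -0.0097087)
65*(Q + v(-7, -11)) = 65*(-1/103 + 3*(-7)*(2 - 1*(-11))) = 65*(-1/103 + 3*(-7)*(2 + 11)) = 65*(-1/103 + 3*(-7)*13) = 65*(-1/103 - 273) = 65*(-28120/103) = -1827800/103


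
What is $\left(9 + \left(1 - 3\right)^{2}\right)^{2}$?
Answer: $169$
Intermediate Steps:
$\left(9 + \left(1 - 3\right)^{2}\right)^{2} = \left(9 + \left(-2\right)^{2}\right)^{2} = \left(9 + 4\right)^{2} = 13^{2} = 169$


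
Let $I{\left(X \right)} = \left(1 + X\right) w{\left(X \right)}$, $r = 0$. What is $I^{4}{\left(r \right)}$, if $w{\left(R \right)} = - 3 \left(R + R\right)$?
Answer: $0$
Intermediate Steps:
$w{\left(R \right)} = - 6 R$ ($w{\left(R \right)} = - 3 \cdot 2 R = - 6 R$)
$I{\left(X \right)} = - 6 X \left(1 + X\right)$ ($I{\left(X \right)} = \left(1 + X\right) \left(- 6 X\right) = - 6 X \left(1 + X\right)$)
$I^{4}{\left(r \right)} = \left(\left(-6\right) 0 \left(1 + 0\right)\right)^{4} = \left(\left(-6\right) 0 \cdot 1\right)^{4} = 0^{4} = 0$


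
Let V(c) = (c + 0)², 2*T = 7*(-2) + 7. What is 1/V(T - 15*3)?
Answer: 4/9409 ≈ 0.00042513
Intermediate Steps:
T = -7/2 (T = (7*(-2) + 7)/2 = (-14 + 7)/2 = (½)*(-7) = -7/2 ≈ -3.5000)
V(c) = c²
1/V(T - 15*3) = 1/((-7/2 - 15*3)²) = 1/((-7/2 - 45)²) = 1/((-97/2)²) = 1/(9409/4) = 4/9409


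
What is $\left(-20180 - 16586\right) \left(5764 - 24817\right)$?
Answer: $700502598$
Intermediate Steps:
$\left(-20180 - 16586\right) \left(5764 - 24817\right) = \left(-36766\right) \left(-19053\right) = 700502598$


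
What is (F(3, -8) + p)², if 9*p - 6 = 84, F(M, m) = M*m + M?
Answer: 121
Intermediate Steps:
F(M, m) = M + M*m
p = 10 (p = ⅔ + (⅑)*84 = ⅔ + 28/3 = 10)
(F(3, -8) + p)² = (3*(1 - 8) + 10)² = (3*(-7) + 10)² = (-21 + 10)² = (-11)² = 121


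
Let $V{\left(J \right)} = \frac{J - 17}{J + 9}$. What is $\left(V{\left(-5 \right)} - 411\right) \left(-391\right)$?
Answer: $\frac{325703}{2} \approx 1.6285 \cdot 10^{5}$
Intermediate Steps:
$V{\left(J \right)} = \frac{-17 + J}{9 + J}$
$\left(V{\left(-5 \right)} - 411\right) \left(-391\right) = \left(\frac{-17 - 5}{9 - 5} - 411\right) \left(-391\right) = \left(\frac{1}{4} \left(-22\right) - 411\right) \left(-391\right) = \left(- \frac{11}{2} - 411\right) \left(-391\right) = \left(- \frac{833}{2}\right) \left(-391\right) = \frac{325703}{2}$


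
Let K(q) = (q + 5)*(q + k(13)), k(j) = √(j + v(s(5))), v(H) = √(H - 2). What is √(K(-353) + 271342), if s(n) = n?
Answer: √(394186 - 348*√(13 + √3)) ≈ 626.78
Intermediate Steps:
v(H) = √(-2 + H)
k(j) = √(j + √3) (k(j) = √(j + √(-2 + 5)) = √(j + √3))
K(q) = (5 + q)*(q + √(13 + √3)) (K(q) = (q + 5)*(q + √(13 + √3)) = (5 + q)*(q + √(13 + √3)))
√(K(-353) + 271342) = √(((-353)² + 5*(-353) + 5*√(13 + √3) - 353*√(13 + √3)) + 271342) = √((124609 - 1765 + 5*√(13 + √3) - 353*√(13 + √3)) + 271342) = √((122844 - 348*√(13 + √3)) + 271342) = √(394186 - 348*√(13 + √3))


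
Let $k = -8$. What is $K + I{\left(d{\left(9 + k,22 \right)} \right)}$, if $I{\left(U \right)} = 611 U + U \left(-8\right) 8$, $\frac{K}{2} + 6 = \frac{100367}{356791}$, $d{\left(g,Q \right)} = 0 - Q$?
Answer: $- \frac{4297703652}{356791} \approx -12045.0$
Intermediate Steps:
$d{\left(g,Q \right)} = - Q$
$K = - \frac{4080758}{356791}$ ($K = -12 + 2 \cdot \frac{100367}{356791} = -12 + \frac{200734}{356791} = - \frac{4080758}{356791} \approx -11.437$)
$I{\left(U \right)} = 547 U$ ($I{\left(U \right)} = 611 U + - 8 U 8 = 611 U - 64 U = 547 U$)
$K + I{\left(d{\left(9 + k,22 \right)} \right)} = - \frac{4080758}{356791} + 547 \left(\left(-1\right) 22\right) = - \frac{4080758}{356791} + 547 \left(-22\right) = - \frac{4080758}{356791} - 12034 = - \frac{4297703652}{356791}$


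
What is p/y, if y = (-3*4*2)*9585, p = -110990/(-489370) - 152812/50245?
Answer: 6920491589/565631453532600 ≈ 1.2235e-5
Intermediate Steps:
p = -6920491589/2458839565 (p = -110990*(-1/489370) - 152812*1/50245 = 11099/48937 - 152812/50245 = -6920491589/2458839565 ≈ -2.8145)
y = -230040 (y = -12*2*9585 = -24*9585 = -230040)
p/y = -6920491589/2458839565/(-230040) = -6920491589/2458839565*(-1/230040) = 6920491589/565631453532600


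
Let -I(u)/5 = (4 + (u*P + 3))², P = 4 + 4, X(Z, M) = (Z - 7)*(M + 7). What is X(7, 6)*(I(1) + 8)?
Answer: 0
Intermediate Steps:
X(Z, M) = (-7 + Z)*(7 + M)
P = 8
I(u) = -5*(7 + 8*u)² (I(u) = -5*(4 + (u*8 + 3))² = -5*(4 + (8*u + 3))² = -5*(4 + (3 + 8*u))² = -5*(7 + 8*u)²)
X(7, 6)*(I(1) + 8) = (-49 - 7*6 + 7*7 + 6*7)*(-5*(7 + 8*1)² + 8) = (-49 - 42 + 49 + 42)*(-5*(7 + 8)² + 8) = 0*(-5*15² + 8) = 0*(-5*225 + 8) = 0*(-1125 + 8) = 0*(-1117) = 0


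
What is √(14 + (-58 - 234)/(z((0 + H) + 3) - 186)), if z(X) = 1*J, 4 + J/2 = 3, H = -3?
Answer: √34357/47 ≈ 3.9438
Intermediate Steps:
J = -2 (J = -8 + 2*3 = -8 + 6 = -2)
z(X) = -2 (z(X) = 1*(-2) = -2)
√(14 + (-58 - 234)/(z((0 + H) + 3) - 186)) = √(14 + (-58 - 234)/(-2 - 186)) = √(14 - 292/(-188)) = √(14 - 292*(-1/188)) = √(14 + 73/47) = √(731/47) = √34357/47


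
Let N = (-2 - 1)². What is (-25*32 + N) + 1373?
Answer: 582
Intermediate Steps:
N = 9 (N = (-3)² = 9)
(-25*32 + N) + 1373 = (-25*32 + 9) + 1373 = (-800 + 9) + 1373 = -791 + 1373 = 582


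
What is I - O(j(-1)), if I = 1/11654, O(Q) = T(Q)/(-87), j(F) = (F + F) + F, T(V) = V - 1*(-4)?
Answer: 11741/1013898 ≈ 0.011580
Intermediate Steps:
T(V) = 4 + V (T(V) = V + 4 = 4 + V)
j(F) = 3*F (j(F) = 2*F + F = 3*F)
O(Q) = -4/87 - Q/87 (O(Q) = (4 + Q)/(-87) = (4 + Q)*(-1/87) = -4/87 - Q/87)
I = 1/11654 ≈ 8.5807e-5
I - O(j(-1)) = 1/11654 - (-4/87 - (-1)/29) = 1/11654 - (-4/87 - 1/87*(-3)) = 1/11654 - (-4/87 + 1/29) = 1/11654 - 1*(-1/87) = 1/11654 + 1/87 = 11741/1013898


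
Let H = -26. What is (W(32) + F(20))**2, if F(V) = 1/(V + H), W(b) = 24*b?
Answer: 21224449/36 ≈ 5.8957e+5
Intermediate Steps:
F(V) = 1/(-26 + V) (F(V) = 1/(V - 26) = 1/(-26 + V))
(W(32) + F(20))**2 = (24*32 + 1/(-26 + 20))**2 = (768 + 1/(-6))**2 = (768 - 1/6)**2 = (4607/6)**2 = 21224449/36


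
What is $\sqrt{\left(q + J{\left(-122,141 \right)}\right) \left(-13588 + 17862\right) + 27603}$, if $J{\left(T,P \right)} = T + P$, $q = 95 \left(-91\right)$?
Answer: $i \sqrt{36839921} \approx 6069.6 i$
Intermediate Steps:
$q = -8645$
$J{\left(T,P \right)} = P + T$
$\sqrt{\left(q + J{\left(-122,141 \right)}\right) \left(-13588 + 17862\right) + 27603} = \sqrt{\left(-8645 + \left(141 - 122\right)\right) \left(-13588 + 17862\right) + 27603} = \sqrt{\left(-8645 + 19\right) 4274 + 27603} = \sqrt{\left(-8626\right) 4274 + 27603} = \sqrt{-36867524 + 27603} = \sqrt{-36839921} = i \sqrt{36839921}$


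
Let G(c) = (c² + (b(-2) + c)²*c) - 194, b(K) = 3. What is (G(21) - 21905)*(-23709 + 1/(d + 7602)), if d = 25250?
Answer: 3723863848327/16426 ≈ 2.2671e+8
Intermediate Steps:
G(c) = -194 + c² + c*(3 + c)² (G(c) = (c² + (3 + c)²*c) - 194 = (c² + c*(3 + c)²) - 194 = -194 + c² + c*(3 + c)²)
(G(21) - 21905)*(-23709 + 1/(d + 7602)) = ((-194 + 21² + 21*(3 + 21)²) - 21905)*(-23709 + 1/(25250 + 7602)) = ((-194 + 441 + 21*24²) - 21905)*(-23709 + 1/32852) = ((-194 + 441 + 21*576) - 21905)*(-23709 + 1/32852) = ((-194 + 441 + 12096) - 21905)*(-778888067/32852) = (12343 - 21905)*(-778888067/32852) = -9562*(-778888067/32852) = 3723863848327/16426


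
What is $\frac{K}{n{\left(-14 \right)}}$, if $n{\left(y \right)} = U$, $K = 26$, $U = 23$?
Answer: $\frac{26}{23} \approx 1.1304$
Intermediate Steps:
$n{\left(y \right)} = 23$
$\frac{K}{n{\left(-14 \right)}} = \frac{26}{23}$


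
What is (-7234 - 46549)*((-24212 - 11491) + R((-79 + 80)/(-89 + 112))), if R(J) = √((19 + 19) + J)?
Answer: 1920214449 - 268915*√805/23 ≈ 1.9199e+9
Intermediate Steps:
R(J) = √(38 + J)
(-7234 - 46549)*((-24212 - 11491) + R((-79 + 80)/(-89 + 112))) = (-7234 - 46549)*((-24212 - 11491) + √(38 + (-79 + 80)/(-89 + 112))) = -53783*(-35703 + √(38 + 1/23)) = -53783*(-35703 + √(875/23)) = -53783*(-35703 + 5*√805/23) = 1920214449 - 268915*√805/23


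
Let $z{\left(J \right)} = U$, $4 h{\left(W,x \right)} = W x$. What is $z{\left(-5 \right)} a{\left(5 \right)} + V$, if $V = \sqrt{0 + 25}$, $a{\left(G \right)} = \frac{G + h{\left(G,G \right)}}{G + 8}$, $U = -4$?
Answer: $\frac{20}{13} \approx 1.5385$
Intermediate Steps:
$h{\left(W,x \right)} = \frac{W x}{4}$
$z{\left(J \right)} = -4$
$a{\left(G \right)} = \frac{G + \frac{G^{2}}{4}}{8 + G}$ ($a{\left(G \right)} = \frac{G + \frac{G G}{4}}{G + 8} = \frac{G + \frac{G^{2}}{4}}{8 + G}$)
$V = 5$ ($V = \sqrt{25} = 5$)
$z{\left(-5 \right)} a{\left(5 \right)} + V = - 4 \cdot \frac{1}{4} \cdot 5 \frac{1}{8 + 5} \left(4 + 5\right) + 5 = - 4 \cdot \frac{1}{4} \cdot 5 \cdot \frac{1}{13} \cdot 9 + 5 = \left(-4\right) \frac{45}{52} + 5 = - \frac{45}{13} + 5 = \frac{20}{13}$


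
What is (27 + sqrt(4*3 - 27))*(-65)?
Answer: -1755 - 65*I*sqrt(15) ≈ -1755.0 - 251.74*I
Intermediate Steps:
(27 + sqrt(4*3 - 27))*(-65) = (27 + sqrt(12 - 27))*(-65) = (27 + sqrt(-15))*(-65) = (27 + I*sqrt(15))*(-65) = -1755 - 65*I*sqrt(15)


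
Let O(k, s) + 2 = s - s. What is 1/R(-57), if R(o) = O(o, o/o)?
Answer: -½ ≈ -0.50000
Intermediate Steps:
O(k, s) = -2 (O(k, s) = -2 + (s - s) = -2 + 0 = -2)
R(o) = -2
1/R(-57) = 1/(-2) = -½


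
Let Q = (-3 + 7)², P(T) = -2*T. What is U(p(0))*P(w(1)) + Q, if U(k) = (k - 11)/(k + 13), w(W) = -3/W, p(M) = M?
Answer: 142/13 ≈ 10.923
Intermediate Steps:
U(k) = (-11 + k)/(13 + k)
Q = 16 (Q = 4² = 16)
U(p(0))*P(w(1)) + Q = ((-11 + 0)/(13 + 0))*(-(-6)/1) + 16 = (-11/13)*(-(-6)) + 16 = ((1/13)*(-11))*(-2*(-3)) + 16 = -11/13*6 + 16 = -66/13 + 16 = 142/13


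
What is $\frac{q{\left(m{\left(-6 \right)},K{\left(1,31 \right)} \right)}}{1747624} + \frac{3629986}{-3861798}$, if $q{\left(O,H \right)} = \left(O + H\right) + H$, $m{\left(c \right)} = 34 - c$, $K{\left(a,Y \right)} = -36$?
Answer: $- \frac{396498389425}{421810679247} \approx -0.93999$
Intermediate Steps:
$q{\left(O,H \right)} = O + 2 H$ ($q{\left(O,H \right)} = \left(H + O\right) + H = O + 2 H$)
$\frac{q{\left(m{\left(-6 \right)},K{\left(1,31 \right)} \right)}}{1747624} + \frac{3629986}{-3861798} = \frac{\left(34 - -6\right) + 2 \left(-36\right)}{1747624} + \frac{3629986}{-3861798} = \left(\left(34 + 6\right) - 72\right) \frac{1}{1747624} + 3629986 \left(- \frac{1}{3861798}\right) = \left(40 - 72\right) \frac{1}{1747624} - \frac{1814993}{1930899} = \left(-32\right) \frac{1}{1747624} - \frac{1814993}{1930899} = - \frac{4}{218453} - \frac{1814993}{1930899} = - \frac{396498389425}{421810679247}$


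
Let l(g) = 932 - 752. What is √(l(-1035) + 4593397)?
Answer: √4593577 ≈ 2143.3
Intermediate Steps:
l(g) = 180
√(l(-1035) + 4593397) = √(180 + 4593397) = √4593577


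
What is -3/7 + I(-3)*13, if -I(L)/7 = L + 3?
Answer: -3/7 ≈ -0.42857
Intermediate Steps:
I(L) = -21 - 7*L (I(L) = -7*(L + 3) = -7*(3 + L) = -21 - 7*L)
-3/7 + I(-3)*13 = -3/7 + (-21 - 7*(-3))*13 = -3*1/7 + (-21 + 21)*13 = -3/7 + 0*13 = -3/7 + 0 = -3/7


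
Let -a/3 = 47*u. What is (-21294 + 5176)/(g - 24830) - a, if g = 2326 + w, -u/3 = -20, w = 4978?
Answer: 74143039/8763 ≈ 8460.9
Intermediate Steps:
u = 60 (u = -3*(-20) = 60)
g = 7304 (g = 2326 + 4978 = 7304)
a = -8460 (a = -141*60 = -3*2820 = -8460)
(-21294 + 5176)/(g - 24830) - a = (-21294 + 5176)/(7304 - 24830) - 1*(-8460) = -16118/(-17526) + 8460 = -16118*(-1/17526) + 8460 = 8059/8763 + 8460 = 74143039/8763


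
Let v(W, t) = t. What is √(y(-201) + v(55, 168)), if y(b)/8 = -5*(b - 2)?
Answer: 4*√518 ≈ 91.038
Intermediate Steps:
y(b) = 80 - 40*b (y(b) = 8*(-5*(b - 2)) = 8*(-5*(-2 + b)) = 8*(10 - 5*b) = 80 - 40*b)
√(y(-201) + v(55, 168)) = √((80 - 40*(-201)) + 168) = √((80 + 8040) + 168) = √(8120 + 168) = √8288 = 4*√518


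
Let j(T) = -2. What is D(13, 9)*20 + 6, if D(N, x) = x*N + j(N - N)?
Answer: 2306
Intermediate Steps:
D(N, x) = -2 + N*x (D(N, x) = x*N - 2 = N*x - 2 = -2 + N*x)
D(13, 9)*20 + 6 = (-2 + 13*9)*20 + 6 = (-2 + 117)*20 + 6 = 115*20 + 6 = 2300 + 6 = 2306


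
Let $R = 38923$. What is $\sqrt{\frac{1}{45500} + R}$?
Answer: $\frac{3 \sqrt{89533711995}}{4550} \approx 197.29$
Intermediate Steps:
$\sqrt{\frac{1}{45500} + R} = \sqrt{\frac{1}{45500} + 38923} = \sqrt{\frac{1770996501}{45500}} = \frac{3 \sqrt{89533711995}}{4550}$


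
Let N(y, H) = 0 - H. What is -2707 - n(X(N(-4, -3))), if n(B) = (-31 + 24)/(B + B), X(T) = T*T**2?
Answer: -146171/54 ≈ -2706.9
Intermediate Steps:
N(y, H) = -H
X(T) = T**3
n(B) = -7/(2*B) (n(B) = -7*1/(2*B) = -7/(2*B))
-2707 - n(X(N(-4, -3))) = -2707 - (-7)/(2*((-1*(-3))**3)) = -2707 - (-7)/(2*(3**3)) = -2707 - (-7)/(2*27) = -2707 - 1*(-7/54) = -2707 + 7/54 = -146171/54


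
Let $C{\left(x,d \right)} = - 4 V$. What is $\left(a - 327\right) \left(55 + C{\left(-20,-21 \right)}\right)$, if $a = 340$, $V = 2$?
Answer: $611$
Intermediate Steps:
$C{\left(x,d \right)} = -8$ ($C{\left(x,d \right)} = \left(-4\right) 2 = -8$)
$\left(a - 327\right) \left(55 + C{\left(-20,-21 \right)}\right) = \left(340 - 327\right) \left(55 - 8\right) = 13 \cdot 47 = 611$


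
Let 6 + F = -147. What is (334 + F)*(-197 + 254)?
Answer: 10317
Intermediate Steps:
F = -153 (F = -6 - 147 = -153)
(334 + F)*(-197 + 254) = (334 - 153)*(-197 + 254) = 181*57 = 10317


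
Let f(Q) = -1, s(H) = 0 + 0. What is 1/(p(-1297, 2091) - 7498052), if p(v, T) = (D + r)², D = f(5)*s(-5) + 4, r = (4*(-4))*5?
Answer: -1/7492276 ≈ -1.3347e-7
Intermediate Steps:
s(H) = 0
r = -80 (r = -16*5 = -80)
D = 4 (D = -1*0 + 4 = 0 + 4 = 4)
p(v, T) = 5776 (p(v, T) = (4 - 80)² = (-76)² = 5776)
1/(p(-1297, 2091) - 7498052) = 1/(5776 - 7498052) = 1/(-7492276) = -1/7492276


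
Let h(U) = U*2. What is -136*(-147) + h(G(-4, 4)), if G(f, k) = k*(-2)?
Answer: 19976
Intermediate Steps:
G(f, k) = -2*k
h(U) = 2*U
-136*(-147) + h(G(-4, 4)) = -136*(-147) + 2*(-2*4) = 19992 + 2*(-8) = 19992 - 16 = 19976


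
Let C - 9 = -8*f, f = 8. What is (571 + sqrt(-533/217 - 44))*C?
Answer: -31405 - 55*I*sqrt(2187577)/217 ≈ -31405.0 - 374.87*I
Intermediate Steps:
C = -55 (C = 9 - 8*8 = 9 - 64 = -55)
(571 + sqrt(-533/217 - 44))*C = (571 + sqrt(-533/217 - 44))*(-55) = (571 + sqrt(-10081/217))*(-55) = (571 + I*sqrt(2187577)/217)*(-55) = -31405 - 55*I*sqrt(2187577)/217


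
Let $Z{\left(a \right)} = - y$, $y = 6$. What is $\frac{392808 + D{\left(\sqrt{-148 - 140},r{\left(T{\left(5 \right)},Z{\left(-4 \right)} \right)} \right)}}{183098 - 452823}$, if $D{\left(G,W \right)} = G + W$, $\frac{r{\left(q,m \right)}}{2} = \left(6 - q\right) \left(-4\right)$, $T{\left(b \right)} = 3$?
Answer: $- \frac{392784}{269725} - \frac{12 i \sqrt{2}}{269725} \approx -1.4562 - 6.2918 \cdot 10^{-5} i$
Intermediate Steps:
$Z{\left(a \right)} = -6$ ($Z{\left(a \right)} = \left(-1\right) 6 = -6$)
$r{\left(q,m \right)} = -48 + 8 q$ ($r{\left(q,m \right)} = 2 \left(6 - q\right) \left(-4\right) = 2 \left(-24 + 4 q\right) = -48 + 8 q$)
$\frac{392808 + D{\left(\sqrt{-148 - 140},r{\left(T{\left(5 \right)},Z{\left(-4 \right)} \right)} \right)}}{183098 - 452823} = \frac{392808 + \left(\sqrt{-148 - 140} + \left(-48 + 8 \cdot 3\right)\right)}{183098 - 452823} = \frac{392808 + \left(\sqrt{-288} + \left(-48 + 24\right)\right)}{-269725} = \left(392808 - \left(24 - 12 i \sqrt{2}\right)\right) \left(- \frac{1}{269725}\right) = \left(392784 + 12 i \sqrt{2}\right) \left(- \frac{1}{269725}\right) = - \frac{392784}{269725} - \frac{12 i \sqrt{2}}{269725}$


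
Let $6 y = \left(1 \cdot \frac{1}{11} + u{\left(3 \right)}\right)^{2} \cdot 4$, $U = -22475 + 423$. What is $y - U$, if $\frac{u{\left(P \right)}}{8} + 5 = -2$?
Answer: $\frac{2920442}{121} \approx 24136.0$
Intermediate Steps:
$u{\left(P \right)} = -56$ ($u{\left(P \right)} = -40 + 8 \left(-2\right) = -40 - 16 = -56$)
$U = -22052$
$y = \frac{252150}{121}$ ($y = \frac{\left(1 \cdot \frac{1}{11} - 56\right)^{2} \cdot 4}{6} = \frac{\left(\frac{1}{11} - 56\right)^{2} \cdot 4}{6} = \frac{\left(- \frac{615}{11}\right)^{2} \cdot 4}{6} = \frac{\frac{378225}{121} \cdot 4}{6} = \frac{1}{6} \cdot \frac{1512900}{121} = \frac{252150}{121} \approx 2083.9$)
$y - U = \frac{252150}{121} - -22052 = \frac{252150}{121} + 22052 = \frac{2920442}{121}$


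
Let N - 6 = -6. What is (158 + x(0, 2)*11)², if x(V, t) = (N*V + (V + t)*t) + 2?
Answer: 50176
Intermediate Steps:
N = 0 (N = 6 - 6 = 0)
x(V, t) = 2 + t*(V + t) (x(V, t) = (0*V + (V + t)*t) + 2 = (0 + t*(V + t)) + 2 = t*(V + t) + 2 = 2 + t*(V + t))
(158 + x(0, 2)*11)² = (158 + (2 + 2² + 0*2)*11)² = (158 + (2 + 4 + 0)*11)² = (158 + 6*11)² = (158 + 66)² = 224² = 50176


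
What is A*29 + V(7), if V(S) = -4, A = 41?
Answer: 1185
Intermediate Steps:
A*29 + V(7) = 41*29 - 4 = 1189 - 4 = 1185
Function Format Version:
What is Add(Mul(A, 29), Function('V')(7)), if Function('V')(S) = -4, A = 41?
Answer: 1185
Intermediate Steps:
Add(Mul(A, 29), Function('V')(7)) = Add(Mul(41, 29), -4) = Add(1189, -4) = 1185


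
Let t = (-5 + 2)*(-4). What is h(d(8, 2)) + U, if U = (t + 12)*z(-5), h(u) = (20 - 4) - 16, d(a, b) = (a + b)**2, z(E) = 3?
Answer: 72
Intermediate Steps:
t = 12 (t = -3*(-4) = 12)
h(u) = 0 (h(u) = 16 - 16 = 0)
U = 72 (U = (12 + 12)*3 = 24*3 = 72)
h(d(8, 2)) + U = 0 + 72 = 72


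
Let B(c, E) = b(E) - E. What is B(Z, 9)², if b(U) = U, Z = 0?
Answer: 0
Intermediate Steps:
B(c, E) = 0 (B(c, E) = E - E = 0)
B(Z, 9)² = 0² = 0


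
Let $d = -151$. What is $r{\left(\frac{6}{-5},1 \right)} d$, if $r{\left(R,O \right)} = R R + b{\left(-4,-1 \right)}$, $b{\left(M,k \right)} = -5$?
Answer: $\frac{13439}{25} \approx 537.56$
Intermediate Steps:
$r{\left(R,O \right)} = -5 + R^{2}$ ($r{\left(R,O \right)} = R R - 5 = R^{2} - 5 = -5 + R^{2}$)
$r{\left(\frac{6}{-5},1 \right)} d = \left(-5 + \left(\frac{6}{-5}\right)^{2}\right) \left(-151\right) = \left(-5 + \left(6 \left(- \frac{1}{5}\right)\right)^{2}\right) \left(-151\right) = \left(-5 + \left(- \frac{6}{5}\right)^{2}\right) \left(-151\right) = \left(-5 + \frac{36}{25}\right) \left(-151\right) = \left(- \frac{89}{25}\right) \left(-151\right) = \frac{13439}{25}$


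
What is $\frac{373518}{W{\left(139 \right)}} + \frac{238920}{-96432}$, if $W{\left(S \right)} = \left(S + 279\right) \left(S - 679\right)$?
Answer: $- \frac{34702203}{8397620} \approx -4.1324$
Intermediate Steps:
$W{\left(S \right)} = \left(-679 + S\right) \left(279 + S\right)$ ($W{\left(S \right)} = \left(279 + S\right) \left(-679 + S\right) = \left(-679 + S\right) \left(279 + S\right)$)
$\frac{373518}{W{\left(139 \right)}} + \frac{238920}{-96432} = \frac{373518}{-189441 + 139^{2} - 55600} + \frac{238920}{-96432} = \frac{373518}{-189441 + 19321 - 55600} + 238920 \left(- \frac{1}{96432}\right) = \frac{373518}{-225720} - \frac{9955}{4018} = 373518 \left(- \frac{1}{225720}\right) - \frac{9955}{4018} = - \frac{6917}{4180} - \frac{9955}{4018} = - \frac{34702203}{8397620}$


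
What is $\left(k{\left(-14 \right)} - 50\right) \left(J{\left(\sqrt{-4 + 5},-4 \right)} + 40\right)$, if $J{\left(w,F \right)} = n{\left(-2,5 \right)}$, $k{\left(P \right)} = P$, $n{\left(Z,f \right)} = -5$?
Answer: $-2240$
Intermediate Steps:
$J{\left(w,F \right)} = -5$
$\left(k{\left(-14 \right)} - 50\right) \left(J{\left(\sqrt{-4 + 5},-4 \right)} + 40\right) = \left(-14 - 50\right) \left(-5 + 40\right) = \left(-64\right) 35 = -2240$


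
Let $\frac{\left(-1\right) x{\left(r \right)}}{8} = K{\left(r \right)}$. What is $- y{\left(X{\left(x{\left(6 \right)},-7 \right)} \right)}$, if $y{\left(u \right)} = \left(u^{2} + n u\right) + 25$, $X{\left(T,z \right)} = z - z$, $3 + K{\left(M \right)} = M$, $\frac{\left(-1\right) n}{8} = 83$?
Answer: $-25$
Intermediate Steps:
$n = -664$ ($n = \left(-8\right) 83 = -664$)
$K{\left(M \right)} = -3 + M$
$x{\left(r \right)} = 24 - 8 r$ ($x{\left(r \right)} = - 8 \left(-3 + r\right) = 24 - 8 r$)
$X{\left(T,z \right)} = 0$
$y{\left(u \right)} = 25 + u^{2} - 664 u$ ($y{\left(u \right)} = \left(u^{2} - 664 u\right) + 25 = 25 + u^{2} - 664 u$)
$- y{\left(X{\left(x{\left(6 \right)},-7 \right)} \right)} = - (25 + 0^{2} - 0) = - (25 + 0 + 0) = \left(-1\right) 25 = -25$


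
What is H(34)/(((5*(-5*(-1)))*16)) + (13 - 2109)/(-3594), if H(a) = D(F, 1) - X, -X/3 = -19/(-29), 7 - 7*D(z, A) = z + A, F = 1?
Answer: 5379698/9119775 ≈ 0.58989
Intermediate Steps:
D(z, A) = 1 - A/7 - z/7 (D(z, A) = 1 - (z + A)/7 = 1 - (A + z)/7 = 1 + (-A/7 - z/7) = 1 - A/7 - z/7)
X = -57/29 (X = -(-57)/(-29) = -(-57)*(-1)/29 = -3*19/29 = -57/29 ≈ -1.9655)
H(a) = 544/203 (H(a) = (1 - 1/7*1 - 1/7*1) - 1*(-57/29) = (1 - 1/7 - 1/7) + 57/29 = 5/7 + 57/29 = 544/203)
H(34)/(((5*(-5*(-1)))*16)) + (13 - 2109)/(-3594) = 544/(203*(((5*(-5*(-1)))*16))) + (13 - 2109)/(-3594) = 544/(203*(((5*5)*16))) - 2096*(-1/3594) = 544/(203*((25*16))) + 1048/1797 = (544/203)/400 + 1048/1797 = (544/203)*(1/400) + 1048/1797 = 34/5075 + 1048/1797 = 5379698/9119775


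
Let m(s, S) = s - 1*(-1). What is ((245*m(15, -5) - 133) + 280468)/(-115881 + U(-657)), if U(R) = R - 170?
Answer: -284255/116708 ≈ -2.4356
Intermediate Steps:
m(s, S) = 1 + s (m(s, S) = s + 1 = 1 + s)
U(R) = -170 + R
((245*m(15, -5) - 133) + 280468)/(-115881 + U(-657)) = ((245*(1 + 15) - 133) + 280468)/(-115881 + (-170 - 657)) = ((245*16 - 133) + 280468)/(-115881 - 827) = ((3920 - 133) + 280468)/(-116708) = (3787 + 280468)*(-1/116708) = 284255*(-1/116708) = -284255/116708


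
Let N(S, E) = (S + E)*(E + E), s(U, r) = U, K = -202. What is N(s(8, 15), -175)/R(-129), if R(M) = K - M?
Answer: -58450/73 ≈ -800.68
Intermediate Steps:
N(S, E) = 2*E*(E + S) (N(S, E) = (E + S)*(2*E) = 2*E*(E + S))
R(M) = -202 - M
N(s(8, 15), -175)/R(-129) = (2*(-175)*(-175 + 8))/(-202 - 1*(-129)) = (2*(-175)*(-167))/(-202 + 129) = 58450/(-73) = 58450*(-1/73) = -58450/73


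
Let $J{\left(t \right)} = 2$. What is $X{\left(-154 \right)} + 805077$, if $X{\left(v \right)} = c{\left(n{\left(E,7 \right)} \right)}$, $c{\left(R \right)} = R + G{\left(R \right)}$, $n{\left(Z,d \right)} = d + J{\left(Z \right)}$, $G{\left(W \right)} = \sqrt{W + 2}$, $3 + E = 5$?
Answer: $805086 + \sqrt{11} \approx 8.0509 \cdot 10^{5}$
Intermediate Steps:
$E = 2$ ($E = -3 + 5 = 2$)
$G{\left(W \right)} = \sqrt{2 + W}$
$n{\left(Z,d \right)} = 2 + d$ ($n{\left(Z,d \right)} = d + 2 = 2 + d$)
$c{\left(R \right)} = R + \sqrt{2 + R}$
$X{\left(v \right)} = 9 + \sqrt{11}$ ($X{\left(v \right)} = \left(2 + 7\right) + \sqrt{2 + \left(2 + 7\right)} = 9 + \sqrt{2 + 9} = 9 + \sqrt{11}$)
$X{\left(-154 \right)} + 805077 = \left(9 + \sqrt{11}\right) + 805077 = 805086 + \sqrt{11}$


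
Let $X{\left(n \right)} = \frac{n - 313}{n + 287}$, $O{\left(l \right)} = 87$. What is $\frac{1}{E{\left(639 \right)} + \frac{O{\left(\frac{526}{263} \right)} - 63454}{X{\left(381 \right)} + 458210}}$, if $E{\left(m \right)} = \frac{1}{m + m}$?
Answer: $- \frac{10865994354}{1494182695} \approx -7.2722$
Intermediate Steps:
$X{\left(n \right)} = \frac{-313 + n}{287 + n}$
$E{\left(m \right)} = \frac{1}{2 m}$
$\frac{1}{E{\left(639 \right)} + \frac{O{\left(\frac{526}{263} \right)} - 63454}{X{\left(381 \right)} + 458210}} = \frac{1}{\frac{1}{2 \cdot 639} + \frac{87 - 63454}{\frac{-313 + 381}{287 + 381} + 458210}} = \frac{1}{\frac{1}{2} \cdot \frac{1}{639} - \frac{63367}{\frac{1}{668} \cdot 68 + 458210}} = \frac{1}{\frac{1}{1278} - \frac{63367}{\frac{1}{668} \cdot 68 + 458210}} = \frac{1}{\frac{1}{1278} - \frac{63367}{\frac{17}{167} + 458210}} = \frac{1}{\frac{1}{1278} - \frac{63367}{\frac{76521087}{167}}} = \frac{1}{\frac{1}{1278} - \frac{10582289}{76521087}} = \frac{1}{- \frac{1494182695}{10865994354}} = - \frac{10865994354}{1494182695}$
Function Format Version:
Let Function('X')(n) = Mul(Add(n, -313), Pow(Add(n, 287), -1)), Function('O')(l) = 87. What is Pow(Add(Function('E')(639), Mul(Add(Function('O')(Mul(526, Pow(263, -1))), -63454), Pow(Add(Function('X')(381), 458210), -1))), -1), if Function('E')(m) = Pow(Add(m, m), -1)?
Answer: Rational(-10865994354, 1494182695) ≈ -7.2722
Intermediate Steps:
Function('X')(n) = Mul(Pow(Add(287, n), -1), Add(-313, n)) (Function('X')(n) = Mul(Add(-313, n), Pow(Add(287, n), -1)) = Mul(Pow(Add(287, n), -1), Add(-313, n)))
Function('E')(m) = Mul(Rational(1, 2), Pow(m, -1)) (Function('E')(m) = Pow(Mul(2, m), -1) = Mul(Rational(1, 2), Pow(m, -1)))
Pow(Add(Function('E')(639), Mul(Add(Function('O')(Mul(526, Pow(263, -1))), -63454), Pow(Add(Function('X')(381), 458210), -1))), -1) = Pow(Add(Mul(Rational(1, 2), Pow(639, -1)), Mul(Add(87, -63454), Pow(Add(Mul(Pow(Add(287, 381), -1), Add(-313, 381)), 458210), -1))), -1) = Pow(Add(Mul(Rational(1, 2), Rational(1, 639)), Mul(-63367, Pow(Add(Mul(Pow(668, -1), 68), 458210), -1))), -1) = Pow(Add(Rational(1, 1278), Mul(-63367, Pow(Add(Mul(Rational(1, 668), 68), 458210), -1))), -1) = Pow(Add(Rational(1, 1278), Mul(-63367, Pow(Add(Rational(17, 167), 458210), -1))), -1) = Pow(Add(Rational(1, 1278), Mul(-63367, Pow(Rational(76521087, 167), -1))), -1) = Pow(Add(Rational(1, 1278), Mul(-63367, Rational(167, 76521087))), -1) = Pow(Add(Rational(1, 1278), Rational(-10582289, 76521087)), -1) = Pow(Rational(-1494182695, 10865994354), -1) = Rational(-10865994354, 1494182695)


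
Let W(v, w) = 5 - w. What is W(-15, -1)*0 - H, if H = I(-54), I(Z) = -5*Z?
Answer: -270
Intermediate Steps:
H = 270 (H = -5*(-54) = 270)
W(-15, -1)*0 - H = (5 - 1*(-1))*0 - 1*270 = (5 + 1)*0 - 270 = 6*0 - 270 = 0 - 270 = -270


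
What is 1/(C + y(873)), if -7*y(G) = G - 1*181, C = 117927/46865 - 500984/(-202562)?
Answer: -4746534065/445545724073 ≈ -0.010653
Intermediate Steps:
C = 23683072067/4746534065 (C = 117927*(1/46865) - 500984*(-1/202562) = 117927/46865 + 250492/101281 = 23683072067/4746534065 ≈ 4.9895)
y(G) = 181/7 - G/7 (y(G) = -(G - 1*181)/7 = -(G - 181)/7 = -(-181 + G)/7 = 181/7 - G/7)
1/(C + y(873)) = 1/(23683072067/4746534065 + (181/7 - 1/7*873)) = 1/(23683072067/4746534065 + (181/7 - 873/7)) = 1/(23683072067/4746534065 - 692/7) = 1/(-445545724073/4746534065) = -4746534065/445545724073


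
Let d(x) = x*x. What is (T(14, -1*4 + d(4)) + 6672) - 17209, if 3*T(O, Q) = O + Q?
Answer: -31585/3 ≈ -10528.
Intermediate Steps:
d(x) = x²
T(O, Q) = O/3 + Q/3 (T(O, Q) = (O + Q)/3 = O/3 + Q/3)
(T(14, -1*4 + d(4)) + 6672) - 17209 = (((⅓)*14 + (-1*4 + 4²)/3) + 6672) - 17209 = ((14/3 + (-4 + 16)/3) + 6672) - 17209 = ((14/3 + (⅓)*12) + 6672) - 17209 = ((14/3 + 4) + 6672) - 17209 = (26/3 + 6672) - 17209 = 20042/3 - 17209 = -31585/3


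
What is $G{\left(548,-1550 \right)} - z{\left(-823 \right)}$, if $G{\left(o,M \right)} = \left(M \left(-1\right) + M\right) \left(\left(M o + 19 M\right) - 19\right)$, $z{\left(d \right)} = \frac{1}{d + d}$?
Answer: $\frac{1}{1646} \approx 0.00060753$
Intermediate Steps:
$z{\left(d \right)} = \frac{1}{2 d}$
$G{\left(o,M \right)} = 0$ ($G{\left(o,M \right)} = \left(- M + M\right) \left(\left(19 M + M o\right) - 19\right) = 0 \left(-19 + 19 M + M o\right) = 0$)
$G{\left(548,-1550 \right)} - z{\left(-823 \right)} = 0 - \frac{1}{2 \left(-823\right)} = 0 - \frac{1}{2} \left(- \frac{1}{823}\right) = 0 - - \frac{1}{1646} = 0 + \frac{1}{1646} = \frac{1}{1646}$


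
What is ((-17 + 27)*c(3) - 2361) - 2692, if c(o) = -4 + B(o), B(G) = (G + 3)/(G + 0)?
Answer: -5073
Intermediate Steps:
B(G) = (3 + G)/G
c(o) = -4 + (3 + o)/o
((-17 + 27)*c(3) - 2361) - 2692 = ((-17 + 27)*(-3 + 3/3) - 2361) - 2692 = (10*(-3 + 3*(⅓)) - 2361) - 2692 = (10*(-3 + 1) - 2361) - 2692 = (10*(-2) - 2361) - 2692 = (-20 - 2361) - 2692 = -2381 - 2692 = -5073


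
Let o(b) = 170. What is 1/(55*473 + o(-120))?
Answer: 1/26185 ≈ 3.8190e-5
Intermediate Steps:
1/(55*473 + o(-120)) = 1/(55*473 + 170) = 1/(26015 + 170) = 1/26185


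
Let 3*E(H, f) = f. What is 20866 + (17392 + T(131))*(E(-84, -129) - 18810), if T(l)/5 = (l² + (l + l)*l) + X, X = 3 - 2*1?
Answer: -5181009770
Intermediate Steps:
E(H, f) = f/3
X = 1 (X = 3 - 2 = 1)
T(l) = 5 + 15*l² (T(l) = 5*((l² + (l + l)*l) + 1) = 5*((l² + (2*l)*l) + 1) = 5*((l² + 2*l²) + 1) = 5*(3*l² + 1) = 5*(1 + 3*l²) = 5 + 15*l²)
20866 + (17392 + T(131))*(E(-84, -129) - 18810) = 20866 + (17392 + (5 + 15*131²))*((⅓)*(-129) - 18810) = 20866 + (17392 + (5 + 15*17161))*(-43 - 18810) = 20866 + (17392 + (5 + 257415))*(-18853) = 20866 + (17392 + 257420)*(-18853) = 20866 + 274812*(-18853) = 20866 - 5181030636 = -5181009770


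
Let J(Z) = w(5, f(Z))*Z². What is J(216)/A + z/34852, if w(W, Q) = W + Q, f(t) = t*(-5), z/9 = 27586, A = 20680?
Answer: -21785934051/9009242 ≈ -2418.2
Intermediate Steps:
z = 248274 (z = 9*27586 = 248274)
f(t) = -5*t
w(W, Q) = Q + W
J(Z) = Z²*(5 - 5*Z) (J(Z) = (-5*Z + 5)*Z² = (5 - 5*Z)*Z² = Z²*(5 - 5*Z))
J(216)/A + z/34852 = (5*216²*(1 - 1*216))/20680 + 248274/34852 = (5*46656*(1 - 216))*(1/20680) + 248274*(1/34852) = (5*46656*(-215))*(1/20680) + 124137/17426 = -50155200*1/20680 + 124137/17426 = -1253880/517 + 124137/17426 = -21785934051/9009242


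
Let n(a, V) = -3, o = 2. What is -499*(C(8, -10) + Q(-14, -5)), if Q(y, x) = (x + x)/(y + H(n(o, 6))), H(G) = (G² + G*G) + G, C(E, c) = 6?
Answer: 1996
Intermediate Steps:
H(G) = G + 2*G² (H(G) = (G² + G²) + G = 2*G² + G = G + 2*G²)
Q(y, x) = 2*x/(15 + y) (Q(y, x) = (x + x)/(y - 3*(1 + 2*(-3))) = (2*x)/(y - 3*(1 - 6)) = (2*x)/(y - 3*(-5)) = (2*x)/(y + 15) = (2*x)/(15 + y) = 2*x/(15 + y))
-499*(C(8, -10) + Q(-14, -5)) = -499*(6 + 2*(-5)/(15 - 14)) = -499*(6 + 2*(-5)/1) = -499*(6 + 2*(-5)*1) = -499*(6 - 10) = -499*(-4) = 1996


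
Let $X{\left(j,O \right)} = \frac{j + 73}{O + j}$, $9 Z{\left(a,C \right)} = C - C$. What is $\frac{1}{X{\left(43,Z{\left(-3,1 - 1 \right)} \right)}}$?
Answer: $\frac{43}{116} \approx 0.37069$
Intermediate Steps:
$Z{\left(a,C \right)} = 0$ ($Z{\left(a,C \right)} = \frac{C - C}{9} = \frac{1}{9} \cdot 0 = 0$)
$X{\left(j,O \right)} = \frac{73 + j}{O + j}$
$\frac{1}{X{\left(43,Z{\left(-3,1 - 1 \right)} \right)}} = \frac{1}{\frac{1}{0 + 43} \left(73 + 43\right)} = \frac{1}{\frac{1}{43} \cdot 116} = \frac{1}{\frac{116}{43}} = \frac{43}{116}$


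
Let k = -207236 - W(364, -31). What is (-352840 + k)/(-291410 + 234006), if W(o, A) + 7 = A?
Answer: 280019/28702 ≈ 9.7561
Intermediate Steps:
W(o, A) = -7 + A
k = -207198 (k = -207236 - (-7 - 31) = -207236 - 1*(-38) = -207236 + 38 = -207198)
(-352840 + k)/(-291410 + 234006) = (-352840 - 207198)/(-291410 + 234006) = -560038/(-57404) = -560038*(-1/57404) = 280019/28702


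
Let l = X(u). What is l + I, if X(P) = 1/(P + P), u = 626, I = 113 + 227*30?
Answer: 8667597/1252 ≈ 6923.0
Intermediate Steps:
I = 6923 (I = 113 + 6810 = 6923)
X(P) = 1/(2*P)
l = 1/1252 (l = (1/2)/626 = (1/2)*(1/626) = 1/1252 ≈ 0.00079872)
l + I = 1/1252 + 6923 = 8667597/1252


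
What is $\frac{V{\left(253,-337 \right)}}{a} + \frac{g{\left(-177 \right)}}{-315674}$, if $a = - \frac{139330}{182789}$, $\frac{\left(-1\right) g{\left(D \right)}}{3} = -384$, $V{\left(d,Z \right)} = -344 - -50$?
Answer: $\frac{4241037379731}{10995714605} \approx 385.7$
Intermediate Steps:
$V{\left(d,Z \right)} = -294$ ($V{\left(d,Z \right)} = -344 + 50 = -294$)
$g{\left(D \right)} = 1152$ ($g{\left(D \right)} = \left(-3\right) \left(-384\right) = 1152$)
$a = - \frac{139330}{182789}$ ($a = \left(-139330\right) \frac{1}{182789} = - \frac{139330}{182789} \approx -0.76225$)
$\frac{V{\left(253,-337 \right)}}{a} + \frac{g{\left(-177 \right)}}{-315674} = - \frac{294}{- \frac{139330}{182789}} + \frac{1152}{-315674} = \left(-294\right) \left(- \frac{182789}{139330}\right) + 1152 \left(- \frac{1}{315674}\right) = \frac{26869983}{69665} - \frac{576}{157837} = \frac{4241037379731}{10995714605}$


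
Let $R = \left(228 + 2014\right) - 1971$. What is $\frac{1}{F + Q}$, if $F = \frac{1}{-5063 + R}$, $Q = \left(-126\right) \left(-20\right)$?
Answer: $\frac{4792}{12075839} \approx 0.00039683$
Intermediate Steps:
$Q = 2520$
$R = 271$ ($R = 2242 - 1971 = 271$)
$F = - \frac{1}{4792}$ ($F = \frac{1}{-5063 + 271} = \frac{1}{-4792} = - \frac{1}{4792} \approx -0.00020868$)
$\frac{1}{F + Q} = \frac{1}{- \frac{1}{4792} + 2520} = \frac{1}{\frac{12075839}{4792}} = \frac{4792}{12075839}$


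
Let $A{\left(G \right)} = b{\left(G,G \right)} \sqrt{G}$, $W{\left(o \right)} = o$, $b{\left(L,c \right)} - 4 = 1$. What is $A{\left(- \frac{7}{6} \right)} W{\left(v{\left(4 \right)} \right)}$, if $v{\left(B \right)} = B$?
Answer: $\frac{10 i \sqrt{42}}{3} \approx 21.602 i$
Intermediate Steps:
$b{\left(L,c \right)} = 5$ ($b{\left(L,c \right)} = 4 + 1 = 5$)
$A{\left(G \right)} = 5 \sqrt{G}$
$A{\left(- \frac{7}{6} \right)} W{\left(v{\left(4 \right)} \right)} = 5 \sqrt{- \frac{7}{6}} \cdot 4 = 5 \frac{i \sqrt{42}}{6} \cdot 4 = \frac{5 i \sqrt{42}}{6} \cdot 4 = \frac{10 i \sqrt{42}}{3}$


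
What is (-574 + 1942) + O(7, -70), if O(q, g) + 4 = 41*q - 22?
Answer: 1629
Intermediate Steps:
O(q, g) = -26 + 41*q (O(q, g) = -4 + (41*q - 22) = -4 + (-22 + 41*q) = -26 + 41*q)
(-574 + 1942) + O(7, -70) = (-574 + 1942) + (-26 + 41*7) = 1368 + (-26 + 287) = 1368 + 261 = 1629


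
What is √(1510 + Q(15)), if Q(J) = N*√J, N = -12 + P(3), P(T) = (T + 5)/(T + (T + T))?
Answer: √(13590 - 100*√15)/3 ≈ 38.301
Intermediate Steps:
P(T) = (5 + T)/(3*T) (P(T) = (5 + T)/(T + 2*T) = (5 + T)/((3*T)) = (5 + T)*(1/(3*T)) = (5 + T)/(3*T))
N = -100/9 (N = -12 + (⅓)*(5 + 3)/3 = -12 + (⅓)*(⅓)*8 = -12 + 8/9 = -100/9 ≈ -11.111)
Q(J) = -100*√J/9
√(1510 + Q(15)) = √(1510 - 100*√15/9)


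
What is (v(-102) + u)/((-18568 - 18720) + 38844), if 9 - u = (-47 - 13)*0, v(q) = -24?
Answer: -15/1556 ≈ -0.0096401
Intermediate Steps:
u = 9 (u = 9 - (-47 - 13)*0 = 9 - (-60)*0 = 9 - 1*0 = 9 + 0 = 9)
(v(-102) + u)/((-18568 - 18720) + 38844) = (-24 + 9)/((-18568 - 18720) + 38844) = -15/(-37288 + 38844) = -15/1556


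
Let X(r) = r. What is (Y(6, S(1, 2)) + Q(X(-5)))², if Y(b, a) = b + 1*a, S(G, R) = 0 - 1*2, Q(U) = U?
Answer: 1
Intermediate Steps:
S(G, R) = -2 (S(G, R) = 0 - 2 = -2)
Y(b, a) = a + b (Y(b, a) = b + a = a + b)
(Y(6, S(1, 2)) + Q(X(-5)))² = ((-2 + 6) - 5)² = (4 - 5)² = (-1)² = 1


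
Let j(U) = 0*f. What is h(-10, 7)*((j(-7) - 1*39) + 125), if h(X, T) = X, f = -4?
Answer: -860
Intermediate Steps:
j(U) = 0 (j(U) = 0*(-4) = 0)
h(-10, 7)*((j(-7) - 1*39) + 125) = -10*((0 - 1*39) + 125) = -10*((0 - 39) + 125) = -10*(-39 + 125) = -10*86 = -860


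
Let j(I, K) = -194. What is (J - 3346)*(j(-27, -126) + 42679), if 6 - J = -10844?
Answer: 318807440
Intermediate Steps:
J = 10850 (J = 6 - 1*(-10844) = 6 + 10844 = 10850)
(J - 3346)*(j(-27, -126) + 42679) = (10850 - 3346)*(-194 + 42679) = 7504*42485 = 318807440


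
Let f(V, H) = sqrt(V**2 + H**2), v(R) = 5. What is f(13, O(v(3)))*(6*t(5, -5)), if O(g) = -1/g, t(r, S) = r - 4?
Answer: 6*sqrt(4226)/5 ≈ 78.009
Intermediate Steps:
t(r, S) = -4 + r
f(V, H) = sqrt(H**2 + V**2)
f(13, O(v(3)))*(6*t(5, -5)) = sqrt((-1/5)**2 + 13**2)*(6*(-4 + 5)) = sqrt((-1*1/5)**2 + 169)*(6*1) = sqrt((-1/5)**2 + 169)*6 = sqrt(1/25 + 169)*6 = sqrt(4226/25)*6 = (sqrt(4226)/5)*6 = 6*sqrt(4226)/5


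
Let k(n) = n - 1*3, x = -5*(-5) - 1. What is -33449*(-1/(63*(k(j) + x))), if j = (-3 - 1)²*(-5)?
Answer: -33449/3717 ≈ -8.9989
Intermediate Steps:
j = -80 (j = (-4)²*(-5) = 16*(-5) = -80)
x = 24 (x = 25 - 1 = 24)
k(n) = -3 + n (k(n) = n - 3 = -3 + n)
-33449*(-1/(63*(k(j) + x))) = -33449*(-1/(63*((-3 - 80) + 24))) = -33449*(-1/(63*(-83 + 24))) = -33449/((-63*(-59))) = -33449/3717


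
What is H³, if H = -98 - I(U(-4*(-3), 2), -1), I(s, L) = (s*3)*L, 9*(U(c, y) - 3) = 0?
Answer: -704969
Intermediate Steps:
U(c, y) = 3 (U(c, y) = 3 + (⅑)*0 = 3 + 0 = 3)
I(s, L) = 3*L*s (I(s, L) = (3*s)*L = 3*L*s)
H = -89 (H = -98 - 3*(-1)*3 = -98 - 1*(-9) = -98 + 9 = -89)
H³ = (-89)³ = -704969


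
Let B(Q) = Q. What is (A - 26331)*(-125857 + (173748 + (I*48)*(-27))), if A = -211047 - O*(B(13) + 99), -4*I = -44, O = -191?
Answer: -7264689110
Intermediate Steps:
I = 11 (I = -¼*(-44) = 11)
A = -189655 (A = -211047 - (-191)*(13 + 99) = -211047 - (-191)*112 = -211047 - 1*(-21392) = -211047 + 21392 = -189655)
(A - 26331)*(-125857 + (173748 + (I*48)*(-27))) = (-189655 - 26331)*(-125857 + (173748 + (11*48)*(-27))) = -215986*(-125857 + (173748 + 528*(-27))) = -215986*(-125857 + (173748 - 14256)) = -215986*(-125857 + 159492) = -215986*33635 = -7264689110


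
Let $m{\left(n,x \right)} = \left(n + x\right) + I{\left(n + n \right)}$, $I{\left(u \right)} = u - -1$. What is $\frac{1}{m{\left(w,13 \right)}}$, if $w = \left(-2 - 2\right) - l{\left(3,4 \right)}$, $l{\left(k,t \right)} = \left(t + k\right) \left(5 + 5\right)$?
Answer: $- \frac{1}{208} \approx -0.0048077$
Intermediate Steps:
$l{\left(k,t \right)} = 10 k + 10 t$ ($l{\left(k,t \right)} = \left(k + t\right) 10 = 10 k + 10 t$)
$I{\left(u \right)} = 1 + u$ ($I{\left(u \right)} = u + 1 = 1 + u$)
$w = -74$ ($w = \left(-2 - 2\right) - \left(10 \cdot 3 + 10 \cdot 4\right) = -4 - \left(30 + 40\right) = -4 - 70 = -74$)
$m{\left(n,x \right)} = 1 + x + 3 n$ ($m{\left(n,x \right)} = \left(n + x\right) + \left(1 + \left(n + n\right)\right) = \left(n + x\right) + \left(1 + 2 n\right) = 1 + x + 3 n$)
$\frac{1}{m{\left(w,13 \right)}} = \frac{1}{1 + 13 + 3 \left(-74\right)} = \frac{1}{1 + 13 - 222} = \frac{1}{-208} = - \frac{1}{208}$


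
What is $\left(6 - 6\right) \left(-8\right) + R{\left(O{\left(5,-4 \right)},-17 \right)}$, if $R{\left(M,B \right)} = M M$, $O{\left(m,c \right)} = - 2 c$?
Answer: $64$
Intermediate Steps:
$R{\left(M,B \right)} = M^{2}$
$\left(6 - 6\right) \left(-8\right) + R{\left(O{\left(5,-4 \right)},-17 \right)} = \left(6 - 6\right) \left(-8\right) + \left(\left(-2\right) \left(-4\right)\right)^{2} = 0 \left(-8\right) + 8^{2} = 0 + 64 = 64$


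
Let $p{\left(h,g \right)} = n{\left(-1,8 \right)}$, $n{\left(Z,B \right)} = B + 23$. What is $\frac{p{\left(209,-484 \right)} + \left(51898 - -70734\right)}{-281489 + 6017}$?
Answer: $- \frac{122663}{275472} \approx -0.44528$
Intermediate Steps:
$n{\left(Z,B \right)} = 23 + B$
$p{\left(h,g \right)} = 31$ ($p{\left(h,g \right)} = 23 + 8 = 31$)
$\frac{p{\left(209,-484 \right)} + \left(51898 - -70734\right)}{-281489 + 6017} = \frac{31 + \left(51898 - -70734\right)}{-281489 + 6017} = \frac{31 + \left(51898 + 70734\right)}{-275472} = \left(31 + 122632\right) \left(- \frac{1}{275472}\right) = 122663 \left(- \frac{1}{275472}\right) = - \frac{122663}{275472}$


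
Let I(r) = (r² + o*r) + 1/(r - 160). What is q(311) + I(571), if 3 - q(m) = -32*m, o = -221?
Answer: 86229856/411 ≈ 2.0981e+5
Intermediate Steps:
q(m) = 3 + 32*m (q(m) = 3 - (-32)*m = 3 + 32*m)
I(r) = r² + 1/(-160 + r) - 221*r (I(r) = (r² - 221*r) + 1/(r - 160) = (r² - 221*r) + 1/(-160 + r) = r² + 1/(-160 + r) - 221*r)
q(311) + I(571) = (3 + 32*311) + (1 + 571³ - 381*571² + 35360*571)/(-160 + 571) = (3 + 9952) + (1 + 186169411 - 381*326041 + 20190560)/411 = 9955 + (1 + 186169411 - 124221621 + 20190560)/411 = 9955 + (1/411)*82138351 = 9955 + 82138351/411 = 86229856/411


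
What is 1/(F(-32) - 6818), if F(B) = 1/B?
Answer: -32/218177 ≈ -0.00014667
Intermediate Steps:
1/(F(-32) - 6818) = 1/(1/(-32) - 6818) = 1/(-1/32 - 6818) = 1/(-218177/32) = -32/218177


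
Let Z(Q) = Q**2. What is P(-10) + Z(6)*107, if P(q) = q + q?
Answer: 3832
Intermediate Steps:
P(q) = 2*q
P(-10) + Z(6)*107 = 2*(-10) + 6**2*107 = -20 + 36*107 = -20 + 3852 = 3832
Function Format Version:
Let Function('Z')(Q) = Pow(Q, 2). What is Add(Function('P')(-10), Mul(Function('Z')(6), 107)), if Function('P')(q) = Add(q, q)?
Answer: 3832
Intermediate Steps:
Function('P')(q) = Mul(2, q)
Add(Function('P')(-10), Mul(Function('Z')(6), 107)) = Add(Mul(2, -10), Mul(Pow(6, 2), 107)) = Add(-20, Mul(36, 107)) = Add(-20, 3852) = 3832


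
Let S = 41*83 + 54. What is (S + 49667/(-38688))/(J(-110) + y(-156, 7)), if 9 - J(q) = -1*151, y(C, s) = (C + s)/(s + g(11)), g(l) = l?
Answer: 401084247/17609488 ≈ 22.777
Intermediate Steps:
y(C, s) = (C + s)/(11 + s) (y(C, s) = (C + s)/(s + 11) = (C + s)/(11 + s))
S = 3457 (S = 3403 + 54 = 3457)
J(q) = 160 (J(q) = 9 - (-1)*151 = 9 - 1*(-151) = 9 + 151 = 160)
(S + 49667/(-38688))/(J(-110) + y(-156, 7)) = (3457 + 49667/(-38688))/(160 + (-156 + 7)/(11 + 7)) = (3457 + 49667*(-1/38688))/(160 - 149/18) = (3457 - 49667/38688)/(160 + (1/18)*(-149)) = 133694749/(38688*(160 - 149/18)) = 133694749/(38688*(2731/18)) = (133694749/38688)*(18/2731) = 401084247/17609488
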